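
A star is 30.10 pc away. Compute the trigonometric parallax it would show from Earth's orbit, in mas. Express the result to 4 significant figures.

33.22 mas

p = 1/d = 1/30.1 = 0.033223 arcsec.
= 0.033223 × 1000 = 33.223 mas.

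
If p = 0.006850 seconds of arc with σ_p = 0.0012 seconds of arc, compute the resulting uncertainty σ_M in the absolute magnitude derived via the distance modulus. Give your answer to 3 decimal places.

σ_M = 0.380 mag

M = m − 5 log₁₀ d + 5 = m + 5 log₁₀ p + 5, so ∂M/∂p = 5/(p ln 10).
σ_M = (5/ln 10) · (σ_p/p) = 2.1715 × 0.0012/0.006850 = 2.1715 × 0.17518 = 0.3804.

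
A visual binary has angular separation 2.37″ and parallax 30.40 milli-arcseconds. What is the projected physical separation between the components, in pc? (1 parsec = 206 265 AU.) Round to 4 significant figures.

d = 1/p = 1/0.03040″ = 32.895 pc.
At distance d (pc), an angle of θ arcsec spans θ·d AU: s = 2.37 × 32.895 = 77.961 AU.
= 77.961 / 206265 = 0.00037797 pc.

0.0003780 pc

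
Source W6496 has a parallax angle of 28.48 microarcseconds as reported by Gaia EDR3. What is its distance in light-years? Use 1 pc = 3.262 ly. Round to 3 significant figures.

p = 28.48 microarcseconds = 0.00002848 arcsec.
d = 1/p = 1/0.00002848 = 35112 pc.
In light-years: 35112 × 3.262 = 1.1454 × 10^5 ly.

115000 light years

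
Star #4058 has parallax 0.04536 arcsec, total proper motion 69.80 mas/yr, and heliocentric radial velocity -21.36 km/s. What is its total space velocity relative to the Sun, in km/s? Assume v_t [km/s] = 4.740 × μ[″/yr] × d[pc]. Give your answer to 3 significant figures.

22.6 km/s

d = 1/p = 1/0.04536″ = 22.046 pc.
μ = 69.80 mas/yr = 0.06980 ″/yr.
v_t = 4.740 μ d = 4.740 × 0.06980 × 22.046 = 7.294 km/s.
v = √(v_r² + v_t²) = √((-21.36)² + 7.294²) = √509.452 = 22.571 km/s.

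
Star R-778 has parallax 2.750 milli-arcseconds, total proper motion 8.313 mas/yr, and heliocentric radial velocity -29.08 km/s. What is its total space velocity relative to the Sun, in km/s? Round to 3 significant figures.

d = 1/p = 1/0.002750″ = 363.64 pc.
μ = 8.313 mas/yr = 0.008313 ″/yr.
v_t = 4.740 μ d = 4.740 × 0.008313 × 363.64 = 14.329 km/s.
v = √(v_r² + v_t²) = √((-29.08)² + 14.329²) = √1050.97 = 32.419 km/s.

32.4 km/s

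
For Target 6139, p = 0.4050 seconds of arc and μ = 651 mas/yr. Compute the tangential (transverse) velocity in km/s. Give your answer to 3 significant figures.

d = 1/p = 1/0.4050″ = 2.4691 pc.
μ = 651 mas/yr = 0.651 ″/yr.
v_t = 4.74 × μ × d = 4.74 × 0.651 × 2.4691 = 7.619 km/s.

7.62 km/s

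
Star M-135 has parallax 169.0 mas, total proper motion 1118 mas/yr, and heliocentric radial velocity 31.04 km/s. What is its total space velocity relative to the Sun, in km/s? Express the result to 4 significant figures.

44.12 km/s

d = 1/p = 1/0.1690″ = 5.9172 pc.
μ = 1118 mas/yr = 1.118 ″/yr.
v_t = 4.740 μ d = 4.740 × 1.118 × 5.9172 = 31.357 km/s.
v = √(v_r² + v_t²) = √(31.04² + 31.357²) = √1946.74 = 44.122 km/s.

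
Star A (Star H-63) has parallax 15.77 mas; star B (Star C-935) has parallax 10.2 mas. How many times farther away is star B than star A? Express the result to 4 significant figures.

1.546

Since d = 1/p, d_B/d_A = p_A/p_B.
= 15.77 / 10.2 = 1.5461.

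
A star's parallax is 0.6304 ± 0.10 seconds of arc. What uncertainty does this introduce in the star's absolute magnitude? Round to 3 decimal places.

M = m − 5 log₁₀ d + 5 = m + 5 log₁₀ p + 5, so ∂M/∂p = 5/(p ln 10).
σ_M = (5/ln 10) · (σ_p/p) = 2.1715 × 0.10/0.6304 = 2.1715 × 0.15863 = 0.34447.

σ_M = 0.344 mag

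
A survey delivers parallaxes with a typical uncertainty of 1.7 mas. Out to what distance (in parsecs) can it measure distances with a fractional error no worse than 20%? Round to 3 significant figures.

σ_d/d = σ_p/p, so the condition is σ_p/p ≤ 0.20, i.e. p ≥ σ_p/0.20.
p_min = 1.7/0.20 = 8.5 mas = 0.0085 arcsec.
d_max = 1/p_min = 1/0.0085 = 117.65 pc.

118 pc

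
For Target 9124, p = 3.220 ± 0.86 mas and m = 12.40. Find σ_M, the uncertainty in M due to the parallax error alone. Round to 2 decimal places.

M = m − 5 log₁₀ d + 5 = m + 5 log₁₀ p + 5, so ∂M/∂p = 5/(p ln 10).
σ_M = (5/ln 10) · (σ_p/p) = 2.1715 × 0.86/3.220 = 2.1715 × 0.26708 = 0.57996.

σ_M = 0.58 mag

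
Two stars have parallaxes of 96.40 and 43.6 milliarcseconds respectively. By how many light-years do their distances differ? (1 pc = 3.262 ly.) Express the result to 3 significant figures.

41.0 ly

d_A = 1/0.09640″ = 10.373 pc; d_B = 1/0.04360″ = 22.936 pc.
|d_B − d_A| = |22.936 − 10.373| = 12.563 pc = 12.563 × 3.262 ly = 40.981 ly.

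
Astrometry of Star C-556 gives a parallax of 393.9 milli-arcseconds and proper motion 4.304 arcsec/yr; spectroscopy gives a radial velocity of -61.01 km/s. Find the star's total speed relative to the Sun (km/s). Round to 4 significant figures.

d = 1/p = 1/0.3939″ = 2.5387 pc.
v_t = 4.740 μ d = 4.740 × 4.304 × 2.5387 = 51.792 km/s.
v = √(v_r² + v_t²) = √((-61.01)² + 51.792²) = √6404.63 = 80.029 km/s.

80.03 km/s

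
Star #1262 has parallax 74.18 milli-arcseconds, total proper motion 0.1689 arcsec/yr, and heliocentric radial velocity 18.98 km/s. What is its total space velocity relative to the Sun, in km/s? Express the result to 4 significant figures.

21.83 km/s

d = 1/p = 1/0.07418″ = 13.481 pc.
v_t = 4.740 μ d = 4.740 × 0.1689 × 13.481 = 10.793 km/s.
v = √(v_r² + v_t²) = √(18.98² + 10.793²) = √476.729 = 21.834 km/s.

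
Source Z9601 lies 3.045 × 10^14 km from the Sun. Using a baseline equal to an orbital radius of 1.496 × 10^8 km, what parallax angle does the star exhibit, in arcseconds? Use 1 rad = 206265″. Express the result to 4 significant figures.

0.1013 arcsec

θ ≈ B/d = (1.496 × 10^8) / (3.045 × 10^14) = 4.9130 × 10^-7 rad.
In arcseconds: 4.9130 × 10^-7 × 206265 = 0.10134″.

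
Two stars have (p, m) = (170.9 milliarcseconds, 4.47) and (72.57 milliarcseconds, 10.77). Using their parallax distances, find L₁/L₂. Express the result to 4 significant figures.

L₁/L₂ = 59.71

d₁ = 1/p₁ = 1/0.1709″ = 5.8514 pc; d₂ = 1/p₂ = 1/0.07257″ = 13.78 pc.
M₁ = m₁ − 5 log₁₀ d₁ + 5 = 4.47 − 3.8363 + 5 = 5.6337.
M₂ = 10.77 − 5.6962 + 5 = 10.0738.
L₁/L₂ = 10^(0.4(M₂ − M₁)) = 10^(0.4 × 4.4401) = 10^1.77604 = 59.709.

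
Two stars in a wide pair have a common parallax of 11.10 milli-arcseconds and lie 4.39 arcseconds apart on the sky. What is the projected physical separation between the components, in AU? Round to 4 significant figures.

395.5 AU

d = 1/p = 1/0.01110″ = 90.09 pc.
At distance d (pc), an angle of θ arcsec spans θ·d AU: s = 4.39 × 90.09 = 395.5 AU.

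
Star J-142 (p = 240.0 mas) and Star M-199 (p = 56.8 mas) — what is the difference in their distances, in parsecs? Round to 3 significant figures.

d_A = 1/0.2400″ = 4.1667 pc; d_B = 1/0.05680″ = 17.606 pc.
|d_B − d_A| = |17.606 − 4.1667| = 13.439 pc.

13.4 pc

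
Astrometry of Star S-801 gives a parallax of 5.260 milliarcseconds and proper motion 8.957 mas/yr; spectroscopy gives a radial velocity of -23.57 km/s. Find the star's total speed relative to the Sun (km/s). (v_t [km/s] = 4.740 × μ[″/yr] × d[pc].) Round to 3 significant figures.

d = 1/p = 1/0.005260″ = 190.11 pc.
μ = 8.957 mas/yr = 0.008957 ″/yr.
v_t = 4.740 μ d = 4.740 × 0.008957 × 190.11 = 8.0713 km/s.
v = √(v_r² + v_t²) = √((-23.57)² + 8.0713²) = √620.691 = 24.914 km/s.

24.9 km/s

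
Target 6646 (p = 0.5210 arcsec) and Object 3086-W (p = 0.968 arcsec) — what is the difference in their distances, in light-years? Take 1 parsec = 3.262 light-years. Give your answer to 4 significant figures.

d_A = 1/0.5210″ = 1.9194 pc; d_B = 1/0.9680″ = 1.0331 pc.
|d_B − d_A| = |1.0331 − 1.9194| = 0.8863 pc = 0.8863 × 3.262 ly = 2.8911 ly.

2.891 ly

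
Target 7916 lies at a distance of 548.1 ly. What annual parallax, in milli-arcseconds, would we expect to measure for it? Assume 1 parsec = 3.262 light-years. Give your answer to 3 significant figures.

d = 548.1 ly ÷ 3.262 = 168.03 pc.
p = 1/d = 1/168.03 = 0.0059513 arcsec.
= 0.0059513 × 1000 = 5.9513 mas.

5.95 mas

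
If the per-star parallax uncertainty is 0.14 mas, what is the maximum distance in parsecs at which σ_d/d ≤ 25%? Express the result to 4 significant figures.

σ_d/d = σ_p/p, so the condition is σ_p/p ≤ 0.25, i.e. p ≥ σ_p/0.25.
p_min = 0.14/0.25 = 0.56 mas = 0.00056 arcsec.
d_max = 1/p_min = 1/0.00056 = 1785.7 pc.

1786 pc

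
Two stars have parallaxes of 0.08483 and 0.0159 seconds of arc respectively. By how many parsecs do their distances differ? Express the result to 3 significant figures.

d_A = 1/0.08483″ = 11.788 pc; d_B = 1/0.01590″ = 62.893 pc.
|d_B − d_A| = |62.893 − 11.788| = 51.105 pc.

51.1 pc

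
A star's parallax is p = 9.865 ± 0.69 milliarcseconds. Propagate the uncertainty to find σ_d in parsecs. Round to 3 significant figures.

d = 1/p, so σ_d = σ_p / p².
σ_d = 0.000690 / (0.009865)² = 0.000690 / 0.000097318 = 7.0902 pc.

7.09 pc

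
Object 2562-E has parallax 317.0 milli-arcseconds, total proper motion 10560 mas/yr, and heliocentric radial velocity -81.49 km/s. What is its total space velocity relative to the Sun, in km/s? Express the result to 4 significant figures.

d = 1/p = 1/0.3170″ = 3.1546 pc.
μ = 10560 mas/yr = 10.56 ″/yr.
v_t = 4.740 μ d = 4.740 × 10.56 × 3.1546 = 157.9 km/s.
v = √(v_r² + v_t²) = √((-81.49)² + 157.9²) = √31573 = 177.69 km/s.

177.7 km/s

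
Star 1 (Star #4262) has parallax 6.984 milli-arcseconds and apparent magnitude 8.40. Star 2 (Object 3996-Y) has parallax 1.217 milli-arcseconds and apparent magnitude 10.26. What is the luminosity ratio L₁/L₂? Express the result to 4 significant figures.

d₁ = 1/p₁ = 1/0.006984″ = 143.18 pc; d₂ = 1/p₂ = 1/0.001217″ = 821.69 pc.
M₁ = m₁ − 5 log₁₀ d₁ + 5 = 8.40 − 10.7794 + 5 = 2.6206.
M₂ = 10.26 − 14.5735 + 5 = 0.6865.
L₁/L₂ = 10^(0.4(M₂ − M₁)) = 10^(0.4 × (-1.9341)) = 10^(-0.77364) = 0.16841.

L₁/L₂ = 0.1684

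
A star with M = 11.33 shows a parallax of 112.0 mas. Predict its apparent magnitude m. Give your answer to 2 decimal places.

d = 1/p = 1/0.1120″ = 8.9286 pc.
m − M = 5 log₁₀ d − 5 = 5 log₁₀(8.9286) − 5 = 4.7539 − 5 = -0.2461.
m = M + (m − M) = 11.33 + (-0.2461) = 11.08.

m = 11.08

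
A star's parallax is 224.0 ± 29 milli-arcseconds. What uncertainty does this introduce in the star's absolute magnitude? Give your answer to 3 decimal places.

σ_M = 0.281 mag

M = m − 5 log₁₀ d + 5 = m + 5 log₁₀ p + 5, so ∂M/∂p = 5/(p ln 10).
σ_M = (5/ln 10) · (σ_p/p) = 2.1715 × 29/224.0 = 2.1715 × 0.12946 = 0.28112.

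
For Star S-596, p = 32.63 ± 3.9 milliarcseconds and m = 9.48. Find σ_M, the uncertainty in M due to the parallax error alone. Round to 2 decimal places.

M = m − 5 log₁₀ d + 5 = m + 5 log₁₀ p + 5, so ∂M/∂p = 5/(p ln 10).
σ_M = (5/ln 10) · (σ_p/p) = 2.1715 × 3.9/32.63 = 2.1715 × 0.11952 = 0.25954.

σ_M = 0.26 mag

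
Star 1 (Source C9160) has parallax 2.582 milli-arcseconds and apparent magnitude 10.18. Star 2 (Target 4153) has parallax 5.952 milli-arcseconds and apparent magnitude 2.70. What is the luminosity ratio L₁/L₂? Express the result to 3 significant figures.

L₁/L₂ = 0.00541

d₁ = 1/p₁ = 1/0.002582″ = 387.3 pc; d₂ = 1/p₂ = 1/0.005952″ = 168.01 pc.
M₁ = m₁ − 5 log₁₀ d₁ + 5 = 10.18 − 12.9402 + 5 = 2.2398.
M₂ = 2.70 − 11.1267 + 5 = -3.4267.
L₁/L₂ = 10^(0.4(M₂ − M₁)) = 10^(0.4 × (-5.6665)) = 10^(-2.26660) = 0.0054125.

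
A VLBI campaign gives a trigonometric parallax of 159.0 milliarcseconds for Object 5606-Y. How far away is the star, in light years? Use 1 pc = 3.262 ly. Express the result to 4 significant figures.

20.52 light years

p = 159.0 milliarcseconds = 0.1590 arcsec.
d = 1/p = 1/0.1590 = 6.2893 pc.
In light-years: 6.2893 × 3.262 = 20.516 ly.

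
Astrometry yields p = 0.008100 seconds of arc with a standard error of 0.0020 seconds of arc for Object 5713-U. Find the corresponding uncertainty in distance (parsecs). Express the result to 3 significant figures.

30.5 pc

d = 1/p, so σ_d = σ_p / p².
σ_d = 0.00200 / (0.008100)² = 0.00200 / 0.00006561 = 30.483 pc.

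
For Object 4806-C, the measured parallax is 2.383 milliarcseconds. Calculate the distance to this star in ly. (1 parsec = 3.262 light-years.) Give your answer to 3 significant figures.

p = 2.383 milliarcseconds = 0.002383 arcsec.
d = 1/p = 1/0.002383 = 419.64 pc.
In light-years: 419.64 × 3.262 = 1368.9 ly.

1370 ly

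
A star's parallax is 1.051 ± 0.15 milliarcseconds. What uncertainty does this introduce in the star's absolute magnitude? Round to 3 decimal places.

M = m − 5 log₁₀ d + 5 = m + 5 log₁₀ p + 5, so ∂M/∂p = 5/(p ln 10).
σ_M = (5/ln 10) · (σ_p/p) = 2.1715 × 0.15/1.051 = 2.1715 × 0.14272 = 0.30992.

σ_M = 0.310 mag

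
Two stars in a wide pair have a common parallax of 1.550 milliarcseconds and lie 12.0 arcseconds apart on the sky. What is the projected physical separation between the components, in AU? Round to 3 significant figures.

d = 1/p = 1/0.001550″ = 645.16 pc.
At distance d (pc), an angle of θ arcsec spans θ·d AU: s = 12.0 × 645.16 = 7741.9 AU.

7740 AU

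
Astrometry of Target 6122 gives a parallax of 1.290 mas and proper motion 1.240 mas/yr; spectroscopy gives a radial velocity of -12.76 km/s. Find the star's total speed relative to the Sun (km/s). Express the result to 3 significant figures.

13.5 km/s

d = 1/p = 1/0.001290″ = 775.19 pc.
μ = 1.240 mas/yr = 0.001240 ″/yr.
v_t = 4.740 μ d = 4.740 × 0.001240 × 775.19 = 4.5563 km/s.
v = √(v_r² + v_t²) = √((-12.76)² + 4.5563²) = √183.577 = 13.549 km/s.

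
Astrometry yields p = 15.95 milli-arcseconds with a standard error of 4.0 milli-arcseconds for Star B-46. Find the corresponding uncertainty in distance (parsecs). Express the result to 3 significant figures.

d = 1/p, so σ_d = σ_p / p².
σ_d = 0.00400 / (0.01595)² = 0.00400 / 0.0002544 = 15.723 pc.

15.7 pc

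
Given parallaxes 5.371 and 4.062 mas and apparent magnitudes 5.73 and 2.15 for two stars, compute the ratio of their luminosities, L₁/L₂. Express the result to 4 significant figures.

d₁ = 1/p₁ = 1/0.005371″ = 186.19 pc; d₂ = 1/p₂ = 1/0.004062″ = 246.18 pc.
M₁ = m₁ − 5 log₁₀ d₁ + 5 = 5.73 − 11.3498 + 5 = -0.6198.
M₂ = 2.15 − 11.9563 + 5 = -4.8063.
L₁/L₂ = 10^(0.4(M₂ − M₁)) = 10^(0.4 × (-4.1865)) = 10^(-1.67460) = 0.021154.

L₁/L₂ = 0.02115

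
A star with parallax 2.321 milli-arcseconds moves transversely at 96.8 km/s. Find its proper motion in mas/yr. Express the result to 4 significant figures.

47.40 mas/yr

d = 1/p = 1/0.002321″ = 430.85 pc.
μ = v_t / (4.74 d) = 96.8 / (4.74 × 430.85) = 96.8 / 2042.2 = 0.0474 ″/yr = 47.4 mas/yr.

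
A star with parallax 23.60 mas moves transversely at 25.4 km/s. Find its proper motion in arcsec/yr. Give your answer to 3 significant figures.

0.126 arcsec/yr

d = 1/p = 1/0.02360″ = 42.373 pc.
μ = v_t / (4.74 d) = 25.4 / (4.74 × 42.373) = 25.4 / 200.85 = 0.12646 ″/yr.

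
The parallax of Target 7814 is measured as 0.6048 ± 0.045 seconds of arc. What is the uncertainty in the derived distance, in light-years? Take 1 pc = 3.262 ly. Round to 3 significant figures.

0.401 ly

d = 1/p, so σ_d = σ_p / p².
σ_d = 0.0450 / (0.6048)² = 0.0450 / 0.36578 = 0.12302 pc = 0.12302 × 3.262 ly = 0.40129 ly.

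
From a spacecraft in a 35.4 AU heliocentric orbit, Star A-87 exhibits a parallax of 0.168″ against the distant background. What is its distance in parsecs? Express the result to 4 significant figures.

With baseline B (in AU) and parallax p (in arcsec), d = B/p parsecs.
d = 35.4 / 0.168 = 210.71 pc.

210.7 pc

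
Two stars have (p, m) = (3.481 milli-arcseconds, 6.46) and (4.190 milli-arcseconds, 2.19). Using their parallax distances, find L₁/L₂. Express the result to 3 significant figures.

L₁/L₂ = 0.0284

d₁ = 1/p₁ = 1/0.003481″ = 287.27 pc; d₂ = 1/p₂ = 1/0.004190″ = 238.66 pc.
M₁ = m₁ − 5 log₁₀ d₁ + 5 = 6.46 − 12.2915 + 5 = -0.8315.
M₂ = 2.19 − 11.8889 + 5 = -4.6989.
L₁/L₂ = 10^(0.4(M₂ − M₁)) = 10^(0.4 × (-3.8674)) = 10^(-1.54696) = 0.028382.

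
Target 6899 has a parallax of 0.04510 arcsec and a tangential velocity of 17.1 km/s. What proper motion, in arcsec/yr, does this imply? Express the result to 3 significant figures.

0.163 arcsec/yr

d = 1/p = 1/0.04510″ = 22.173 pc.
μ = v_t / (4.74 d) = 17.1 / (4.74 × 22.173) = 17.1 / 105.1 = 0.1627 ″/yr.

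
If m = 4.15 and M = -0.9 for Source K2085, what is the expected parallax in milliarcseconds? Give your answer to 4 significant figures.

m − M = 4.15 − (-0.9) = 5.05.
d = 10^((m−M)/5 + 1) = 10^2.010 = 102.33 pc.
p = 1/d = 1/102.33 = 0.0097723 arcsec = 9.7723 mas.

9.772 mas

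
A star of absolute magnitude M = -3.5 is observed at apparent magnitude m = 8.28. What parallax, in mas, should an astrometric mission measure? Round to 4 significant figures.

0.4406 mas

m − M = 8.28 − (-3.5) = 11.78.
d = 10^((m−M)/5 + 1) = 10^3.356 = 2269.9 pc.
p = 1/d = 1/2269.9 = 0.00044055 arcsec = 0.44055 mas.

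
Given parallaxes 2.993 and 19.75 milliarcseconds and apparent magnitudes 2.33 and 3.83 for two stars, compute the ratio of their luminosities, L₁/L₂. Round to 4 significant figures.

L₁/L₂ = 173.3

d₁ = 1/p₁ = 1/0.002993″ = 334.11 pc; d₂ = 1/p₂ = 1/0.01975″ = 50.633 pc.
M₁ = m₁ − 5 log₁₀ d₁ + 5 = 2.33 − 12.6194 + 5 = -5.2894.
M₂ = 3.83 − 8.5222 + 5 = 0.3078.
L₁/L₂ = 10^(0.4(M₂ − M₁)) = 10^(0.4 × 5.5972) = 10^2.23888 = 173.33.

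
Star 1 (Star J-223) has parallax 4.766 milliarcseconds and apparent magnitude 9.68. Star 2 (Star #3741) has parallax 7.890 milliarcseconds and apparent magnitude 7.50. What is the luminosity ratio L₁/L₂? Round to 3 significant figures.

L₁/L₂ = 0.368

d₁ = 1/p₁ = 1/0.004766″ = 209.82 pc; d₂ = 1/p₂ = 1/0.007890″ = 126.74 pc.
M₁ = m₁ − 5 log₁₀ d₁ + 5 = 9.68 − 11.6092 + 5 = 3.0708.
M₂ = 7.50 − 10.5146 + 5 = 1.9854.
L₁/L₂ = 10^(0.4(M₂ − M₁)) = 10^(0.4 × (-1.0854)) = 10^(-0.43416) = 0.36799.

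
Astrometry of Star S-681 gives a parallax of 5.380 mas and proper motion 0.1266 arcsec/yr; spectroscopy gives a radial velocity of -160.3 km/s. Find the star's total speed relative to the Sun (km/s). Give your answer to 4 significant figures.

d = 1/p = 1/0.005380″ = 185.87 pc.
v_t = 4.740 μ d = 4.740 × 0.1266 × 185.87 = 111.54 km/s.
v = √(v_r² + v_t²) = √((-160.3)² + 111.54²) = √38137.3 = 195.29 km/s.

195.3 km/s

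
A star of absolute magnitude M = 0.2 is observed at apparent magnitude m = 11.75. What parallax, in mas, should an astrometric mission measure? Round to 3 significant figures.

m − M = 11.75 − 0.2 = 11.55.
d = 10^((m−M)/5 + 1) = 10^3.310 = 2041.7 pc.
p = 1/d = 1/2041.7 = 0.00048979 arcsec = 0.48979 mas.

0.490 mas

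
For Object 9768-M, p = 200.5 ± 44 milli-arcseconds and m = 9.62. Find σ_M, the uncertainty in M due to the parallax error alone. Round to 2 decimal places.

σ_M = 0.48 mag

M = m − 5 log₁₀ d + 5 = m + 5 log₁₀ p + 5, so ∂M/∂p = 5/(p ln 10).
σ_M = (5/ln 10) · (σ_p/p) = 2.1715 × 44/200.5 = 2.1715 × 0.21945 = 0.47654.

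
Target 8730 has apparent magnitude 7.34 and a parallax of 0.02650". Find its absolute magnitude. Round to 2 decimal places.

M = 4.46

d = 1/p = 1/0.02650″ = 37.736 pc.
m − M = 5 log₁₀(37.736) − 5 = 7.8838 − 5 = 2.8838.
M = m − (m − M) = 7.34 − 2.8838 = 4.46.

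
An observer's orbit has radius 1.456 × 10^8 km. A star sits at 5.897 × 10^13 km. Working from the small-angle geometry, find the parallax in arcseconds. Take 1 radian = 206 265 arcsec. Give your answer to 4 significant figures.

θ ≈ B/d = (1.456 × 10^8) / (5.897 × 10^13) = 2.4691 × 10^-6 rad.
In arcseconds: 2.4691 × 10^-6 × 206265 = 0.50929″.

0.5093 arcsec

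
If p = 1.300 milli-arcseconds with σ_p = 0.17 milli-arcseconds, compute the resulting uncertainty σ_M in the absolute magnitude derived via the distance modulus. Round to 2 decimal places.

σ_M = 0.28 mag

M = m − 5 log₁₀ d + 5 = m + 5 log₁₀ p + 5, so ∂M/∂p = 5/(p ln 10).
σ_M = (5/ln 10) · (σ_p/p) = 2.1715 × 0.17/1.300 = 2.1715 × 0.13077 = 0.28397.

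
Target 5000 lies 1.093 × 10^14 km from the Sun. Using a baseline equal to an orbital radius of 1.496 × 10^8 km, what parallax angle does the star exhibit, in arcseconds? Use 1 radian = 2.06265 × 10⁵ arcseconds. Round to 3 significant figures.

θ ≈ B/d = (1.496 × 10^8) / (1.093 × 10^14) = 1.3687 × 10^-6 rad.
In arcseconds: 1.3687 × 10^-6 × 206265 = 0.28231″.

0.282 arcsec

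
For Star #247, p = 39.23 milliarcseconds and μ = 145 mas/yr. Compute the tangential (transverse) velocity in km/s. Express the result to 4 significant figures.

17.52 km/s

d = 1/p = 1/0.03923″ = 25.491 pc.
μ = 145 mas/yr = 0.145 ″/yr.
v_t = 4.74 × μ × d = 4.74 × 0.145 × 25.491 = 17.52 km/s.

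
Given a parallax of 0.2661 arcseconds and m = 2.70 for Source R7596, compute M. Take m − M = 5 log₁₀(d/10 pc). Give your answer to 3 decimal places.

d = 1/p = 1/0.2661″ = 3.758 pc.
m − M = 5 log₁₀(3.758) − 5 = 2.8748 − 5 = -2.1252.
M = m − (m − M) = 2.70 − (-2.1252) = 4.825.

M = 4.825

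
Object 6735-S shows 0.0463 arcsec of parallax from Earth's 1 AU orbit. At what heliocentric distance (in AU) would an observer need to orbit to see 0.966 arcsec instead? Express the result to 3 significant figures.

Parallax scales linearly with baseline: p ∝ B, so B = p_target / p_Earth × 1 AU.
B = 0.966 / 0.0463 = 20.864 AU.

20.9 AU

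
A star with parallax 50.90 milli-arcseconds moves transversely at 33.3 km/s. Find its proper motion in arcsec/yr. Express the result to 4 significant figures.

d = 1/p = 1/0.05090″ = 19.646 pc.
μ = v_t / (4.74 d) = 33.3 / (4.74 × 19.646) = 33.3 / 93.122 = 0.3576 ″/yr.

0.3576 arcsec/yr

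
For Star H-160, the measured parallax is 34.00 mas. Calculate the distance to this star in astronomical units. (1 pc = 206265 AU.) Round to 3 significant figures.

p = 34.00 mas = 0.03400 arcsec.
d = 1/p = 1/0.03400 = 29.412 pc.
In AU: 29.412 × 206265 = 6.0667 × 10^6 AU.

6.07 × 10^6 AU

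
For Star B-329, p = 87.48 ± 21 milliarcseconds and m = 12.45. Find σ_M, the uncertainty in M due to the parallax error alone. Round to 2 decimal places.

σ_M = 0.52 mag

M = m − 5 log₁₀ d + 5 = m + 5 log₁₀ p + 5, so ∂M/∂p = 5/(p ln 10).
σ_M = (5/ln 10) · (σ_p/p) = 2.1715 × 21/87.48 = 2.1715 × 0.24005 = 0.52127.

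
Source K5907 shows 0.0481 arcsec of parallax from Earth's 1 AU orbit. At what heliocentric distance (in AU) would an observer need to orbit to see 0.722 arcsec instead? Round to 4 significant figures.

15.01 AU

Parallax scales linearly with baseline: p ∝ B, so B = p_target / p_Earth × 1 AU.
B = 0.722 / 0.0481 = 15.01 AU.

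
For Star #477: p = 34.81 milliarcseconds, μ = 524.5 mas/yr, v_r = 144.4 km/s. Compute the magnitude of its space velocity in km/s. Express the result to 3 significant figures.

d = 1/p = 1/0.03481″ = 28.727 pc.
μ = 524.5 mas/yr = 0.5245 ″/yr.
v_t = 4.740 μ d = 4.740 × 0.5245 × 28.727 = 71.419 km/s.
v = √(v_r² + v_t²) = √(144.4² + 71.419²) = √25952 = 161.1 km/s.

161 km/s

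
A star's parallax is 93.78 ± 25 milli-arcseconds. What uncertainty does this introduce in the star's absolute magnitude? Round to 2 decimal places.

σ_M = 0.58 mag

M = m − 5 log₁₀ d + 5 = m + 5 log₁₀ p + 5, so ∂M/∂p = 5/(p ln 10).
σ_M = (5/ln 10) · (σ_p/p) = 2.1715 × 25/93.78 = 2.1715 × 0.26658 = 0.57888.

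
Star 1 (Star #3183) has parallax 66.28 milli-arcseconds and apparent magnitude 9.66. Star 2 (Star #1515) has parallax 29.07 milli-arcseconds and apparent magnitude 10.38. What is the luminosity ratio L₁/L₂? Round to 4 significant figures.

L₁/L₂ = 0.3734

d₁ = 1/p₁ = 1/0.06628″ = 15.088 pc; d₂ = 1/p₂ = 1/0.02907″ = 34.4 pc.
M₁ = m₁ − 5 log₁₀ d₁ + 5 = 9.66 − 5.8932 + 5 = 8.7668.
M₂ = 10.38 − 7.6828 + 5 = 7.6972.
L₁/L₂ = 10^(0.4(M₂ − M₁)) = 10^(0.4 × (-1.0696)) = 10^(-0.42784) = 0.37339.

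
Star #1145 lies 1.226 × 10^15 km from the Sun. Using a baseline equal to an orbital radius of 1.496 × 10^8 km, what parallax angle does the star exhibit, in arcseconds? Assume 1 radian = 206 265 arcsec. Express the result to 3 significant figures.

θ ≈ B/d = (1.496 × 10^8) / (1.226 × 10^15) = 1.2202 × 10^-7 rad.
In arcseconds: 1.2202 × 10^-7 × 206265 = 0.025168″.

0.0252 arcsec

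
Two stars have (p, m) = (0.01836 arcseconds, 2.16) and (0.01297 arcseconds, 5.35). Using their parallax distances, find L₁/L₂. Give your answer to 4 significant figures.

d₁ = 1/p₁ = 1/0.01836″ = 54.466 pc; d₂ = 1/p₂ = 1/0.01297″ = 77.101 pc.
M₁ = m₁ − 5 log₁₀ d₁ + 5 = 2.16 − 8.6806 + 5 = -1.5206.
M₂ = 5.35 − 9.4353 + 5 = 0.9147.
L₁/L₂ = 10^(0.4(M₂ − M₁)) = 10^(0.4 × 2.4353) = 10^0.97412 = 9.4215.

L₁/L₂ = 9.422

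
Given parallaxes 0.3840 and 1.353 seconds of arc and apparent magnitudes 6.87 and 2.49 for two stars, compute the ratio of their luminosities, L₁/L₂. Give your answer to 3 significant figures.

L₁/L₂ = 0.220

d₁ = 1/p₁ = 1/0.3840″ = 2.6042 pc; d₂ = 1/p₂ = 1/1.353″ = 0.7391 pc.
M₁ = m₁ − 5 log₁₀ d₁ + 5 = 6.87 − 2.0784 + 5 = 9.7916.
M₂ = 2.49 − (-0.6565) + 5 = 8.1465.
L₁/L₂ = 10^(0.4(M₂ − M₁)) = 10^(0.4 × (-1.6451)) = 10^(-0.65804) = 0.21977.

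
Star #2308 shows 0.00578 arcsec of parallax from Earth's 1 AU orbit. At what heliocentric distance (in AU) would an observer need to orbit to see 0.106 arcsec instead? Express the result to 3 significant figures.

Parallax scales linearly with baseline: p ∝ B, so B = p_target / p_Earth × 1 AU.
B = 0.106 / 0.00578 = 18.339 AU.

18.3 AU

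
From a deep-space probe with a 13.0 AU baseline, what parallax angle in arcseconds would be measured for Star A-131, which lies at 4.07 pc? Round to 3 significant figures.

p (arcsec) = B (AU) / d (pc).
p = 13.0 / 4.07 = 3.1941 arcsec.

3.19 arcsec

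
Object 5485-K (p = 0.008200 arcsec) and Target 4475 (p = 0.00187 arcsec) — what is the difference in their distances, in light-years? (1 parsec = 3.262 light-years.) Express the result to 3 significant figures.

1350 ly

d_A = 1/0.008200″ = 121.95 pc; d_B = 1/0.001870″ = 534.76 pc.
|d_B − d_A| = |534.76 − 121.95| = 412.81 pc = 412.81 × 3.262 ly = 1346.6 ly.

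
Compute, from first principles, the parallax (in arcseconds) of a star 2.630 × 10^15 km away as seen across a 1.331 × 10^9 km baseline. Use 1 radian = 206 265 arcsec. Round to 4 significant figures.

0.1044 arcsec

θ ≈ B/d = (1.331 × 10^9) / (2.630 × 10^15) = 5.0608 × 10^-7 rad.
In arcseconds: 5.0608 × 10^-7 × 206265 = 0.10439″.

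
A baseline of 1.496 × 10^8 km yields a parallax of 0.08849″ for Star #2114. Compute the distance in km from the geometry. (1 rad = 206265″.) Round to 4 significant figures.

θ = 0.08849″ = 0.08849/206265 = 4.2901 × 10^-7 rad.
d = B/θ = (1.496 × 10^8) / (4.2901 × 10^-7) = 3.4871 × 10^14 km.

3.487 × 10^14 km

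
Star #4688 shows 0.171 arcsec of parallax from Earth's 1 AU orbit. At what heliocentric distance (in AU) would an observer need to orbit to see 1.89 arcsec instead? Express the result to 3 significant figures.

Parallax scales linearly with baseline: p ∝ B, so B = p_target / p_Earth × 1 AU.
B = 1.89 / 0.171 = 11.053 AU.

11.1 AU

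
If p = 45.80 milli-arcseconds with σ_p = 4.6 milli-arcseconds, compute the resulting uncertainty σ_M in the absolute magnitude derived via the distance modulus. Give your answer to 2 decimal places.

M = m − 5 log₁₀ d + 5 = m + 5 log₁₀ p + 5, so ∂M/∂p = 5/(p ln 10).
σ_M = (5/ln 10) · (σ_p/p) = 2.1715 × 4.6/45.80 = 2.1715 × 0.10044 = 0.21811.

σ_M = 0.22 mag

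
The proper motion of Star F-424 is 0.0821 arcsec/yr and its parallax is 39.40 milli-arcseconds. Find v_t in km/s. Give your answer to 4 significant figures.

9.877 km/s

d = 1/p = 1/0.03940″ = 25.381 pc.
v_t = 4.74 × μ × d = 4.74 × 0.0821 × 25.381 = 9.8771 km/s.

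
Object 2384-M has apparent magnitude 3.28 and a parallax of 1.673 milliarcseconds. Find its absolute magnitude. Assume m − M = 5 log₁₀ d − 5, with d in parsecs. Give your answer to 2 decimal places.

d = 1/p = 1/0.001673″ = 597.73 pc.
m − M = 5 log₁₀(597.73) − 5 = 13.8825 − 5 = 8.8825.
M = m − (m − M) = 3.28 − 8.8825 = -5.60.

M = -5.60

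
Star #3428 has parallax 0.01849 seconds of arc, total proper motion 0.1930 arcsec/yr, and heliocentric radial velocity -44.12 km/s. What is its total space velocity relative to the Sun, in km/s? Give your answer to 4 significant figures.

66.29 km/s

d = 1/p = 1/0.01849″ = 54.083 pc.
v_t = 4.740 μ d = 4.740 × 0.1930 × 54.083 = 49.476 km/s.
v = √(v_r² + v_t²) = √((-44.12)² + 49.476²) = √4394.45 = 66.291 km/s.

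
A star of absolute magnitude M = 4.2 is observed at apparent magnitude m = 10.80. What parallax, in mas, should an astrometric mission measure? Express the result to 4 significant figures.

4.786 mas

m − M = 10.80 − 4.2 = 6.60.
d = 10^((m−M)/5 + 1) = 10^2.320 = 208.93 pc.
p = 1/d = 1/208.93 = 0.0047863 arcsec = 4.7863 mas.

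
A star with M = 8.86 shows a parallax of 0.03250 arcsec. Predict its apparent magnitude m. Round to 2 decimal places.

m = 11.30

d = 1/p = 1/0.03250″ = 30.769 pc.
m − M = 5 log₁₀ d − 5 = 5 log₁₀(30.769) − 5 = 7.4406 − 5 = 2.4406.
m = M + (m − M) = 8.86 + 2.4406 = 11.30.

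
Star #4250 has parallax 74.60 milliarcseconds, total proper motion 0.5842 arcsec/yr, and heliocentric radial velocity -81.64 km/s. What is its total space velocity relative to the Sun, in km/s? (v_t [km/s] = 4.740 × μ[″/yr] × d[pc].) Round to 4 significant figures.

d = 1/p = 1/0.07460″ = 13.405 pc.
v_t = 4.740 μ d = 4.740 × 0.5842 × 13.405 = 37.12 km/s.
v = √(v_r² + v_t²) = √((-81.64)² + 37.12²) = √8042.98 = 89.683 km/s.

89.68 km/s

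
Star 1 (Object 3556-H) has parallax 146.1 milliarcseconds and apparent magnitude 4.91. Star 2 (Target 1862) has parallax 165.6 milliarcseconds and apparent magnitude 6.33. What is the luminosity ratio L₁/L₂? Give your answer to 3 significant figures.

d₁ = 1/p₁ = 1/0.1461″ = 6.8446 pc; d₂ = 1/p₂ = 1/0.1656″ = 6.0386 pc.
M₁ = m₁ − 5 log₁₀ d₁ + 5 = 4.91 − 4.1767 + 5 = 5.7333.
M₂ = 6.33 − 3.9047 + 5 = 7.4253.
L₁/L₂ = 10^(0.4(M₂ − M₁)) = 10^(0.4 × 1.6920) = 10^0.67680 = 4.7512.

L₁/L₂ = 4.75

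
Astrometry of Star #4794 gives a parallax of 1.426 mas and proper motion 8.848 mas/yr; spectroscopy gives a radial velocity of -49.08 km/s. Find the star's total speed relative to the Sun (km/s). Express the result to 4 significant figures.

57.22 km/s

d = 1/p = 1/0.001426″ = 701.26 pc.
μ = 8.848 mas/yr = 0.008848 ″/yr.
v_t = 4.740 μ d = 4.740 × 0.008848 × 701.26 = 29.411 km/s.
v = √(v_r² + v_t²) = √((-49.08)² + 29.411²) = √3273.85 = 57.218 km/s.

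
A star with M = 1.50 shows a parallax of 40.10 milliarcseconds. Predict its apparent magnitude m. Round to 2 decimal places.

d = 1/p = 1/0.04010″ = 24.938 pc.
m − M = 5 log₁₀ d − 5 = 5 log₁₀(24.938) − 5 = 6.9843 − 5 = 1.9843.
m = M + (m − M) = 1.50 + 1.9843 = 3.48.

m = 3.48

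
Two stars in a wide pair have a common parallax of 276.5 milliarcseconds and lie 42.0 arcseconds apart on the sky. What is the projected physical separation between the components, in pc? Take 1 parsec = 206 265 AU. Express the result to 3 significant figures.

d = 1/p = 1/0.2765″ = 3.6166 pc.
At distance d (pc), an angle of θ arcsec spans θ·d AU: s = 42.0 × 3.6166 = 151.9 AU.
= 151.9 / 206265 = 0.00073643 pc.

0.000736 pc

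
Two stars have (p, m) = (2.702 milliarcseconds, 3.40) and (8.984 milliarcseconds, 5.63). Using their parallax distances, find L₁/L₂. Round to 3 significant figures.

d₁ = 1/p₁ = 1/0.002702″ = 370.1 pc; d₂ = 1/p₂ = 1/0.008984″ = 111.31 pc.
M₁ = m₁ − 5 log₁₀ d₁ + 5 = 3.40 − 12.8416 + 5 = -4.4416.
M₂ = 5.63 − 10.2327 + 5 = 0.3973.
L₁/L₂ = 10^(0.4(M₂ − M₁)) = 10^(0.4 × 4.8389) = 10^1.93556 = 86.21.

L₁/L₂ = 86.2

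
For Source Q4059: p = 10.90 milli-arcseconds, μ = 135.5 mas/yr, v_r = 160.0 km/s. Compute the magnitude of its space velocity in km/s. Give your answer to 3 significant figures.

171 km/s

d = 1/p = 1/0.01090″ = 91.743 pc.
μ = 135.5 mas/yr = 0.1355 ″/yr.
v_t = 4.740 μ d = 4.740 × 0.1355 × 91.743 = 58.924 km/s.
v = √(v_r² + v_t²) = √(160.0² + 58.924²) = √29072 = 170.51 km/s.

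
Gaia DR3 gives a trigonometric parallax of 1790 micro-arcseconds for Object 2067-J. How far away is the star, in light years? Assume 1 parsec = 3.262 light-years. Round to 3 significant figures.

p = 1790 micro-arcseconds = 0.001790 arcsec.
d = 1/p = 1/0.001790 = 558.66 pc.
In light-years: 558.66 × 3.262 = 1822.3 ly.

1820 light years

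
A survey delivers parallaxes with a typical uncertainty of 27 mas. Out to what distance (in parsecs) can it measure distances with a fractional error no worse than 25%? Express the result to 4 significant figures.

9.259 pc

σ_d/d = σ_p/p, so the condition is σ_p/p ≤ 0.25, i.e. p ≥ σ_p/0.25.
p_min = 27/0.25 = 108 mas = 0.108 arcsec.
d_max = 1/p_min = 1/0.108 = 9.2593 pc.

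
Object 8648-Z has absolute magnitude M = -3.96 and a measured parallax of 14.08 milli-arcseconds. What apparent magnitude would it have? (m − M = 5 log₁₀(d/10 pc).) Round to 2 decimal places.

m = 0.30

d = 1/p = 1/0.01408″ = 71.023 pc.
m − M = 5 log₁₀ d − 5 = 5 log₁₀(71.023) − 5 = 9.2570 − 5 = 4.2570.
m = M + (m − M) = -3.96 + 4.2570 = 0.30.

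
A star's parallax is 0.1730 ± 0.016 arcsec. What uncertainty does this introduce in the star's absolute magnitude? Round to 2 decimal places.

M = m − 5 log₁₀ d + 5 = m + 5 log₁₀ p + 5, so ∂M/∂p = 5/(p ln 10).
σ_M = (5/ln 10) · (σ_p/p) = 2.1715 × 0.016/0.1730 = 2.1715 × 0.092486 = 0.20083.

σ_M = 0.20 mag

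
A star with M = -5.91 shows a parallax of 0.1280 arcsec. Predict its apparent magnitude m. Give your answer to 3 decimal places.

d = 1/p = 1/0.1280″ = 7.8125 pc.
m − M = 5 log₁₀ d − 5 = 5 log₁₀(7.8125) − 5 = 4.4640 − 5 = -0.5360.
m = M + (m − M) = -5.91 + (-0.5360) = -6.446.

m = -6.446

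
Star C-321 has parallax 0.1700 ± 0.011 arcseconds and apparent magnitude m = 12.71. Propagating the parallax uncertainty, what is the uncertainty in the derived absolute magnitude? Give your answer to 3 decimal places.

σ_M = 0.141 mag

M = m − 5 log₁₀ d + 5 = m + 5 log₁₀ p + 5, so ∂M/∂p = 5/(p ln 10).
σ_M = (5/ln 10) · (σ_p/p) = 2.1715 × 0.011/0.1700 = 2.1715 × 0.064706 = 0.14051.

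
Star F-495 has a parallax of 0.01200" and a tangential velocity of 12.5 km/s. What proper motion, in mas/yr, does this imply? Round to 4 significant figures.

d = 1/p = 1/0.01200″ = 83.333 pc.
μ = v_t / (4.74 d) = 12.5 / (4.74 × 83.333) = 12.5 / 395 = 0.031646 ″/yr = 31.646 mas/yr.

31.65 mas/yr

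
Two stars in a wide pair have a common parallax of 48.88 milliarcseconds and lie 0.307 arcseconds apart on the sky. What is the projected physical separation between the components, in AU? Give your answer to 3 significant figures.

6.28 AU

d = 1/p = 1/0.04888″ = 20.458 pc.
At distance d (pc), an angle of θ arcsec spans θ·d AU: s = 0.307 × 20.458 = 6.2806 AU.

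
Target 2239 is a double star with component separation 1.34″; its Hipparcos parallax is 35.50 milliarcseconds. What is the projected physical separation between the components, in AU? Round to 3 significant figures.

37.7 AU

d = 1/p = 1/0.03550″ = 28.169 pc.
At distance d (pc), an angle of θ arcsec spans θ·d AU: s = 1.34 × 28.169 = 37.746 AU.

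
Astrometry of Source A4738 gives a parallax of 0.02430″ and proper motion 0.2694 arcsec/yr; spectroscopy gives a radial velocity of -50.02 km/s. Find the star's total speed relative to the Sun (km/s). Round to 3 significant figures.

72.5 km/s

d = 1/p = 1/0.02430″ = 41.152 pc.
v_t = 4.740 μ d = 4.740 × 0.2694 × 41.152 = 52.549 km/s.
v = √(v_r² + v_t²) = √((-50.02)² + 52.549²) = √5263.4 = 72.549 km/s.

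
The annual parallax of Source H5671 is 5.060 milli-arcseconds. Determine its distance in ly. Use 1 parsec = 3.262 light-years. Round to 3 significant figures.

p = 5.060 milli-arcseconds = 0.005060 arcsec.
d = 1/p = 1/0.005060 = 197.63 pc.
In light-years: 197.63 × 3.262 = 644.67 ly.

645 ly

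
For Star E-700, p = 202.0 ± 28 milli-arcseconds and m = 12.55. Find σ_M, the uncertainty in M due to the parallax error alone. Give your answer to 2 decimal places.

M = m − 5 log₁₀ d + 5 = m + 5 log₁₀ p + 5, so ∂M/∂p = 5/(p ln 10).
σ_M = (5/ln 10) · (σ_p/p) = 2.1715 × 28/202.0 = 2.1715 × 0.13861 = 0.30099.

σ_M = 0.30 mag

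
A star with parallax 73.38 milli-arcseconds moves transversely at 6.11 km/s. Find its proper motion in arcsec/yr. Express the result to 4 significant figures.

0.09459 arcsec/yr

d = 1/p = 1/0.07338″ = 13.628 pc.
μ = v_t / (4.74 d) = 6.11 / (4.74 × 13.628) = 6.11 / 64.597 = 0.094586 ″/yr.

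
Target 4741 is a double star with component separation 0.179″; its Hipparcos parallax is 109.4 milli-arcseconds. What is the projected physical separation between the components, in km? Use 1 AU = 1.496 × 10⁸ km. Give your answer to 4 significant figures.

d = 1/p = 1/0.1094″ = 9.1408 pc.
At distance d (pc), an angle of θ arcsec spans θ·d AU: s = 0.179 × 9.1408 = 1.6362 AU.
= 1.6362 × 1.496 × 10⁸ km = 2.4478 × 10^8 km.

2.448 × 10^8 km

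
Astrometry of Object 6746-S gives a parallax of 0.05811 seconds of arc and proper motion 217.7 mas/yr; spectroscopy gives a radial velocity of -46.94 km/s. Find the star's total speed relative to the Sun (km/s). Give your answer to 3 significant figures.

50.2 km/s

d = 1/p = 1/0.05811″ = 17.209 pc.
μ = 217.7 mas/yr = 0.2177 ″/yr.
v_t = 4.740 μ d = 4.740 × 0.2177 × 17.209 = 17.758 km/s.
v = √(v_r² + v_t²) = √((-46.94)² + 17.758²) = √2518.71 = 50.187 km/s.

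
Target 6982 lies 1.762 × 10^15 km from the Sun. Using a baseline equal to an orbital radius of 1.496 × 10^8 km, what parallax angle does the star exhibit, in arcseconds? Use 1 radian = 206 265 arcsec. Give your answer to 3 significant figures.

θ ≈ B/d = (1.496 × 10^8) / (1.762 × 10^15) = 8.4904 × 10^-8 rad.
In arcseconds: 8.4904 × 10^-8 × 206265 = 0.017513″.

0.0175 arcsec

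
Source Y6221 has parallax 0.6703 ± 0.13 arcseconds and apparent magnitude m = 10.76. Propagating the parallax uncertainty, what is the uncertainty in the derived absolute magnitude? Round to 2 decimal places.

M = m − 5 log₁₀ d + 5 = m + 5 log₁₀ p + 5, so ∂M/∂p = 5/(p ln 10).
σ_M = (5/ln 10) · (σ_p/p) = 2.1715 × 0.13/0.6703 = 2.1715 × 0.19394 = 0.42114.

σ_M = 0.42 mag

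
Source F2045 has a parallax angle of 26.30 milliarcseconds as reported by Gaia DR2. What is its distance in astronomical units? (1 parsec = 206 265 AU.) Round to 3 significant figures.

7.84 × 10^6 AU

p = 26.30 milliarcseconds = 0.02630 arcsec.
d = 1/p = 1/0.02630 = 38.023 pc.
In AU: 38.023 × 206265 = 7.8428 × 10^6 AU.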